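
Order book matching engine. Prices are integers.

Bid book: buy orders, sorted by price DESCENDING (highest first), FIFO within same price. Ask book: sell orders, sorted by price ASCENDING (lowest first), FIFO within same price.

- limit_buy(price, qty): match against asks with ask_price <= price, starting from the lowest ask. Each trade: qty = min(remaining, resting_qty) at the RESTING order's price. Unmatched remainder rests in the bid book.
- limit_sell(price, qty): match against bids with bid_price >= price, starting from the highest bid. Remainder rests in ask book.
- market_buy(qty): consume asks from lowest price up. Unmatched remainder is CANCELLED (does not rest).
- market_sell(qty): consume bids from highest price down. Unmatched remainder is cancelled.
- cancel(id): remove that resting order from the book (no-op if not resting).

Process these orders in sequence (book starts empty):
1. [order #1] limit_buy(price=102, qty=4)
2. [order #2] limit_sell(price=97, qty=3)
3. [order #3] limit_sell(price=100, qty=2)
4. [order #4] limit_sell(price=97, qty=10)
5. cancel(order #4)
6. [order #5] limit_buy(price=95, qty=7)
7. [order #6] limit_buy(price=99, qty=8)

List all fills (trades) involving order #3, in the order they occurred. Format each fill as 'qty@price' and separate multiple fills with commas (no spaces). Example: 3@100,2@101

Answer: 1@102

Derivation:
After op 1 [order #1] limit_buy(price=102, qty=4): fills=none; bids=[#1:4@102] asks=[-]
After op 2 [order #2] limit_sell(price=97, qty=3): fills=#1x#2:3@102; bids=[#1:1@102] asks=[-]
After op 3 [order #3] limit_sell(price=100, qty=2): fills=#1x#3:1@102; bids=[-] asks=[#3:1@100]
After op 4 [order #4] limit_sell(price=97, qty=10): fills=none; bids=[-] asks=[#4:10@97 #3:1@100]
After op 5 cancel(order #4): fills=none; bids=[-] asks=[#3:1@100]
After op 6 [order #5] limit_buy(price=95, qty=7): fills=none; bids=[#5:7@95] asks=[#3:1@100]
After op 7 [order #6] limit_buy(price=99, qty=8): fills=none; bids=[#6:8@99 #5:7@95] asks=[#3:1@100]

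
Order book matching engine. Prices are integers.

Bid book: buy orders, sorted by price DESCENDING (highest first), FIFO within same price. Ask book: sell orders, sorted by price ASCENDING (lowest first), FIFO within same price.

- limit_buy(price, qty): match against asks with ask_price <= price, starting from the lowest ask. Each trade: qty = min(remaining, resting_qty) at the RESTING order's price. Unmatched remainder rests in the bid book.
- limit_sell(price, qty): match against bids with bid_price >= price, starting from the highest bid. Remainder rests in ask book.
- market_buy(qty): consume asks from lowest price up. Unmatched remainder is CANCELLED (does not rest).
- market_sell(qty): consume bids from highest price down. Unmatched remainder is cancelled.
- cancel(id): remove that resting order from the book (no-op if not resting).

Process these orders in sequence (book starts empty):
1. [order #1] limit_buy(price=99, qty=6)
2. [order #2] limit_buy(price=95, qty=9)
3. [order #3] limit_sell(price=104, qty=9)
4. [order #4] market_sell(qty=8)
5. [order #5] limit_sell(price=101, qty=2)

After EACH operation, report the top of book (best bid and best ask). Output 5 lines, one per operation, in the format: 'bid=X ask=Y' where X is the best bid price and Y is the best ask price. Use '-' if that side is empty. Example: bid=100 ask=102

Answer: bid=99 ask=-
bid=99 ask=-
bid=99 ask=104
bid=95 ask=104
bid=95 ask=101

Derivation:
After op 1 [order #1] limit_buy(price=99, qty=6): fills=none; bids=[#1:6@99] asks=[-]
After op 2 [order #2] limit_buy(price=95, qty=9): fills=none; bids=[#1:6@99 #2:9@95] asks=[-]
After op 3 [order #3] limit_sell(price=104, qty=9): fills=none; bids=[#1:6@99 #2:9@95] asks=[#3:9@104]
After op 4 [order #4] market_sell(qty=8): fills=#1x#4:6@99 #2x#4:2@95; bids=[#2:7@95] asks=[#3:9@104]
After op 5 [order #5] limit_sell(price=101, qty=2): fills=none; bids=[#2:7@95] asks=[#5:2@101 #3:9@104]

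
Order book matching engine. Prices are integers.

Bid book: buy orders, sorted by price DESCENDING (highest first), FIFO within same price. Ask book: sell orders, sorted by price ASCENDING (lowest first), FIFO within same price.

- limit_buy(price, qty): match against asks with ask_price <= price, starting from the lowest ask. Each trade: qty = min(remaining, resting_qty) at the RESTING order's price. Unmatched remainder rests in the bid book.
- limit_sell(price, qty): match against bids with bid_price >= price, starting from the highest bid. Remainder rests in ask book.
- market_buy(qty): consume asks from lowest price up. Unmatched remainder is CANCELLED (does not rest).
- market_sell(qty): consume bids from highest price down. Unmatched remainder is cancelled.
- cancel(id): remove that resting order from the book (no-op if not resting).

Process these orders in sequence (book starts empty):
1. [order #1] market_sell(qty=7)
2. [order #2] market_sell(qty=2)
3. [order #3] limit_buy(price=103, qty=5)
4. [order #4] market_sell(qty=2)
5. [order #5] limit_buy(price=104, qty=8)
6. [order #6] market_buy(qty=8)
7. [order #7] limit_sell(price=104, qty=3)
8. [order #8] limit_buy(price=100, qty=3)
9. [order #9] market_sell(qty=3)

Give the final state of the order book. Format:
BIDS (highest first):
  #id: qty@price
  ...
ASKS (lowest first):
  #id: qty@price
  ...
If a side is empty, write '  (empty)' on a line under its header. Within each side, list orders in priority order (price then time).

Answer: BIDS (highest first):
  #5: 2@104
  #3: 3@103
  #8: 3@100
ASKS (lowest first):
  (empty)

Derivation:
After op 1 [order #1] market_sell(qty=7): fills=none; bids=[-] asks=[-]
After op 2 [order #2] market_sell(qty=2): fills=none; bids=[-] asks=[-]
After op 3 [order #3] limit_buy(price=103, qty=5): fills=none; bids=[#3:5@103] asks=[-]
After op 4 [order #4] market_sell(qty=2): fills=#3x#4:2@103; bids=[#3:3@103] asks=[-]
After op 5 [order #5] limit_buy(price=104, qty=8): fills=none; bids=[#5:8@104 #3:3@103] asks=[-]
After op 6 [order #6] market_buy(qty=8): fills=none; bids=[#5:8@104 #3:3@103] asks=[-]
After op 7 [order #7] limit_sell(price=104, qty=3): fills=#5x#7:3@104; bids=[#5:5@104 #3:3@103] asks=[-]
After op 8 [order #8] limit_buy(price=100, qty=3): fills=none; bids=[#5:5@104 #3:3@103 #8:3@100] asks=[-]
After op 9 [order #9] market_sell(qty=3): fills=#5x#9:3@104; bids=[#5:2@104 #3:3@103 #8:3@100] asks=[-]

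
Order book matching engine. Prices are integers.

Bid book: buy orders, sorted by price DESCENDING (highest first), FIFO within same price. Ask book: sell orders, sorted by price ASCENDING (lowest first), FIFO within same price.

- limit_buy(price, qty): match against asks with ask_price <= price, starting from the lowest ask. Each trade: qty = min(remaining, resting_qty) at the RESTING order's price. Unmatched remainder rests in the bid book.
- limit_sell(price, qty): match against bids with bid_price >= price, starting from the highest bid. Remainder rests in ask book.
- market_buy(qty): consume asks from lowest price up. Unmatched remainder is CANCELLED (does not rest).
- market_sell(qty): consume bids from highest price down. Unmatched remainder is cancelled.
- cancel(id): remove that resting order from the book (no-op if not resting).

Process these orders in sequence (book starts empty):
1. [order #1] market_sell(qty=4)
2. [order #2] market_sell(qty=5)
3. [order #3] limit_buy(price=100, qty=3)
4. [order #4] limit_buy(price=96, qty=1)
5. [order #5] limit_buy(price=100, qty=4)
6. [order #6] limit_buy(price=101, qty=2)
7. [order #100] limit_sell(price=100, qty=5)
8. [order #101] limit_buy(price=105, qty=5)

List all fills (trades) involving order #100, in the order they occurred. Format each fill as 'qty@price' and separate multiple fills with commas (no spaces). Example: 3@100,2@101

Answer: 2@101,3@100

Derivation:
After op 1 [order #1] market_sell(qty=4): fills=none; bids=[-] asks=[-]
After op 2 [order #2] market_sell(qty=5): fills=none; bids=[-] asks=[-]
After op 3 [order #3] limit_buy(price=100, qty=3): fills=none; bids=[#3:3@100] asks=[-]
After op 4 [order #4] limit_buy(price=96, qty=1): fills=none; bids=[#3:3@100 #4:1@96] asks=[-]
After op 5 [order #5] limit_buy(price=100, qty=4): fills=none; bids=[#3:3@100 #5:4@100 #4:1@96] asks=[-]
After op 6 [order #6] limit_buy(price=101, qty=2): fills=none; bids=[#6:2@101 #3:3@100 #5:4@100 #4:1@96] asks=[-]
After op 7 [order #100] limit_sell(price=100, qty=5): fills=#6x#100:2@101 #3x#100:3@100; bids=[#5:4@100 #4:1@96] asks=[-]
After op 8 [order #101] limit_buy(price=105, qty=5): fills=none; bids=[#101:5@105 #5:4@100 #4:1@96] asks=[-]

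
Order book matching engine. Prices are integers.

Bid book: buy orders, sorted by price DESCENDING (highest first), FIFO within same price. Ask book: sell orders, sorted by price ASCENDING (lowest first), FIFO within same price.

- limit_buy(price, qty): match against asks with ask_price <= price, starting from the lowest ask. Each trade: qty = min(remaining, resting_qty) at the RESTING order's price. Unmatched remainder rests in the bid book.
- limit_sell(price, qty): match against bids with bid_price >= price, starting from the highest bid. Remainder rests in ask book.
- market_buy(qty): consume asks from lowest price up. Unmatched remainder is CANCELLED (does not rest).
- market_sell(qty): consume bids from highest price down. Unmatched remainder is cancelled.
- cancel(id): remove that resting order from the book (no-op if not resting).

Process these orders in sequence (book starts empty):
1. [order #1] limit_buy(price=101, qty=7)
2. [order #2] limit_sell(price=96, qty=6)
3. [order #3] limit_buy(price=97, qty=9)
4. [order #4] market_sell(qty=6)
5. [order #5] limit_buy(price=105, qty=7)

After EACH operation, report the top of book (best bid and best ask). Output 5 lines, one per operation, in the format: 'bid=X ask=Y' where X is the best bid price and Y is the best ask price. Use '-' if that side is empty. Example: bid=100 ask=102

Answer: bid=101 ask=-
bid=101 ask=-
bid=101 ask=-
bid=97 ask=-
bid=105 ask=-

Derivation:
After op 1 [order #1] limit_buy(price=101, qty=7): fills=none; bids=[#1:7@101] asks=[-]
After op 2 [order #2] limit_sell(price=96, qty=6): fills=#1x#2:6@101; bids=[#1:1@101] asks=[-]
After op 3 [order #3] limit_buy(price=97, qty=9): fills=none; bids=[#1:1@101 #3:9@97] asks=[-]
After op 4 [order #4] market_sell(qty=6): fills=#1x#4:1@101 #3x#4:5@97; bids=[#3:4@97] asks=[-]
After op 5 [order #5] limit_buy(price=105, qty=7): fills=none; bids=[#5:7@105 #3:4@97] asks=[-]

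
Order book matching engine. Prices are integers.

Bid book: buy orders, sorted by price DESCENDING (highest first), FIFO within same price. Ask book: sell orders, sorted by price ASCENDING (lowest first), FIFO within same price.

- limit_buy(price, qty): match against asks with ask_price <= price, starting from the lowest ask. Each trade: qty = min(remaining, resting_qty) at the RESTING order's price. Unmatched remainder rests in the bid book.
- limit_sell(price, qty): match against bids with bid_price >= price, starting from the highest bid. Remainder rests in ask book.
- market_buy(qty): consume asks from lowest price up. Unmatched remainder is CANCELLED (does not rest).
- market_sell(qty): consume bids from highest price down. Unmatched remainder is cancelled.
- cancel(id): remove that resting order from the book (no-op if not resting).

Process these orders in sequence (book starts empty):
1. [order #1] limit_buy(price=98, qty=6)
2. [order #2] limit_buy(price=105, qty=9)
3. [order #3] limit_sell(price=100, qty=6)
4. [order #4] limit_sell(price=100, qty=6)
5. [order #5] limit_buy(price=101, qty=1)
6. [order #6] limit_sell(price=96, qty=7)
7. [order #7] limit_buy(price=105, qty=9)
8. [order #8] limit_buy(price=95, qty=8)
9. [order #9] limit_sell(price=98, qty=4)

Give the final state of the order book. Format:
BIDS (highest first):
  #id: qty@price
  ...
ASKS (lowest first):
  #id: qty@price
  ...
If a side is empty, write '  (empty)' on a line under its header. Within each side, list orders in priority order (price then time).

After op 1 [order #1] limit_buy(price=98, qty=6): fills=none; bids=[#1:6@98] asks=[-]
After op 2 [order #2] limit_buy(price=105, qty=9): fills=none; bids=[#2:9@105 #1:6@98] asks=[-]
After op 3 [order #3] limit_sell(price=100, qty=6): fills=#2x#3:6@105; bids=[#2:3@105 #1:6@98] asks=[-]
After op 4 [order #4] limit_sell(price=100, qty=6): fills=#2x#4:3@105; bids=[#1:6@98] asks=[#4:3@100]
After op 5 [order #5] limit_buy(price=101, qty=1): fills=#5x#4:1@100; bids=[#1:6@98] asks=[#4:2@100]
After op 6 [order #6] limit_sell(price=96, qty=7): fills=#1x#6:6@98; bids=[-] asks=[#6:1@96 #4:2@100]
After op 7 [order #7] limit_buy(price=105, qty=9): fills=#7x#6:1@96 #7x#4:2@100; bids=[#7:6@105] asks=[-]
After op 8 [order #8] limit_buy(price=95, qty=8): fills=none; bids=[#7:6@105 #8:8@95] asks=[-]
After op 9 [order #9] limit_sell(price=98, qty=4): fills=#7x#9:4@105; bids=[#7:2@105 #8:8@95] asks=[-]

Answer: BIDS (highest first):
  #7: 2@105
  #8: 8@95
ASKS (lowest first):
  (empty)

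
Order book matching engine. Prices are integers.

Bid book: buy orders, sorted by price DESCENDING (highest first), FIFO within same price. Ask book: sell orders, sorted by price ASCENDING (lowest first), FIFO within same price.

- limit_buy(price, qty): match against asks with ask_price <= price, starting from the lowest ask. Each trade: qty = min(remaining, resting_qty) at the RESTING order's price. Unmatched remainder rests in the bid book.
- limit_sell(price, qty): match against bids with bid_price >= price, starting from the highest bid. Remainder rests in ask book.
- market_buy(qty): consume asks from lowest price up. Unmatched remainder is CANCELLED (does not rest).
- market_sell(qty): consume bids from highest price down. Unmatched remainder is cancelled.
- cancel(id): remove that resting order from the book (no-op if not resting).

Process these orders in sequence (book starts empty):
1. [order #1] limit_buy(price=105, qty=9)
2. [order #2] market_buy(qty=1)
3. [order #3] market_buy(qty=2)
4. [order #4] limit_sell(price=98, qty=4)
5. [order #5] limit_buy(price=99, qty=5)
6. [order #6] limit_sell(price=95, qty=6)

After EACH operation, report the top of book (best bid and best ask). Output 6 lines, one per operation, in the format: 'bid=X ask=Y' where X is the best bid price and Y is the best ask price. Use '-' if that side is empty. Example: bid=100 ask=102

After op 1 [order #1] limit_buy(price=105, qty=9): fills=none; bids=[#1:9@105] asks=[-]
After op 2 [order #2] market_buy(qty=1): fills=none; bids=[#1:9@105] asks=[-]
After op 3 [order #3] market_buy(qty=2): fills=none; bids=[#1:9@105] asks=[-]
After op 4 [order #4] limit_sell(price=98, qty=4): fills=#1x#4:4@105; bids=[#1:5@105] asks=[-]
After op 5 [order #5] limit_buy(price=99, qty=5): fills=none; bids=[#1:5@105 #5:5@99] asks=[-]
After op 6 [order #6] limit_sell(price=95, qty=6): fills=#1x#6:5@105 #5x#6:1@99; bids=[#5:4@99] asks=[-]

Answer: bid=105 ask=-
bid=105 ask=-
bid=105 ask=-
bid=105 ask=-
bid=105 ask=-
bid=99 ask=-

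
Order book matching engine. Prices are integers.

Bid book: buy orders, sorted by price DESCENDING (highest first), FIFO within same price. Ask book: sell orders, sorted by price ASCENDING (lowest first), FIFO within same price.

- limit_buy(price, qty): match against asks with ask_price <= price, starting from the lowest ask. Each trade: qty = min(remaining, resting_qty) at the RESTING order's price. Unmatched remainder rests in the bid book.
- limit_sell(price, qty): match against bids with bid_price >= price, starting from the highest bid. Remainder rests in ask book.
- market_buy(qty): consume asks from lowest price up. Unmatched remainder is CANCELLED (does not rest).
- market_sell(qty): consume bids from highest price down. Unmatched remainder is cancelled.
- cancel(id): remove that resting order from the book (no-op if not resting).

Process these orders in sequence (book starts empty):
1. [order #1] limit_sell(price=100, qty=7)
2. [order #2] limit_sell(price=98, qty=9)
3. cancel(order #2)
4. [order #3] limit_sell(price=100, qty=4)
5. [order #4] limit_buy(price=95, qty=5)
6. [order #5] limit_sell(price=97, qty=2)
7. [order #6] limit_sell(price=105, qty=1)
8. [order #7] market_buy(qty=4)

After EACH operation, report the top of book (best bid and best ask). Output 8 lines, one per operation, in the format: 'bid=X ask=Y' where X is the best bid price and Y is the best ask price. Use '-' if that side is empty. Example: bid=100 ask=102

After op 1 [order #1] limit_sell(price=100, qty=7): fills=none; bids=[-] asks=[#1:7@100]
After op 2 [order #2] limit_sell(price=98, qty=9): fills=none; bids=[-] asks=[#2:9@98 #1:7@100]
After op 3 cancel(order #2): fills=none; bids=[-] asks=[#1:7@100]
After op 4 [order #3] limit_sell(price=100, qty=4): fills=none; bids=[-] asks=[#1:7@100 #3:4@100]
After op 5 [order #4] limit_buy(price=95, qty=5): fills=none; bids=[#4:5@95] asks=[#1:7@100 #3:4@100]
After op 6 [order #5] limit_sell(price=97, qty=2): fills=none; bids=[#4:5@95] asks=[#5:2@97 #1:7@100 #3:4@100]
After op 7 [order #6] limit_sell(price=105, qty=1): fills=none; bids=[#4:5@95] asks=[#5:2@97 #1:7@100 #3:4@100 #6:1@105]
After op 8 [order #7] market_buy(qty=4): fills=#7x#5:2@97 #7x#1:2@100; bids=[#4:5@95] asks=[#1:5@100 #3:4@100 #6:1@105]

Answer: bid=- ask=100
bid=- ask=98
bid=- ask=100
bid=- ask=100
bid=95 ask=100
bid=95 ask=97
bid=95 ask=97
bid=95 ask=100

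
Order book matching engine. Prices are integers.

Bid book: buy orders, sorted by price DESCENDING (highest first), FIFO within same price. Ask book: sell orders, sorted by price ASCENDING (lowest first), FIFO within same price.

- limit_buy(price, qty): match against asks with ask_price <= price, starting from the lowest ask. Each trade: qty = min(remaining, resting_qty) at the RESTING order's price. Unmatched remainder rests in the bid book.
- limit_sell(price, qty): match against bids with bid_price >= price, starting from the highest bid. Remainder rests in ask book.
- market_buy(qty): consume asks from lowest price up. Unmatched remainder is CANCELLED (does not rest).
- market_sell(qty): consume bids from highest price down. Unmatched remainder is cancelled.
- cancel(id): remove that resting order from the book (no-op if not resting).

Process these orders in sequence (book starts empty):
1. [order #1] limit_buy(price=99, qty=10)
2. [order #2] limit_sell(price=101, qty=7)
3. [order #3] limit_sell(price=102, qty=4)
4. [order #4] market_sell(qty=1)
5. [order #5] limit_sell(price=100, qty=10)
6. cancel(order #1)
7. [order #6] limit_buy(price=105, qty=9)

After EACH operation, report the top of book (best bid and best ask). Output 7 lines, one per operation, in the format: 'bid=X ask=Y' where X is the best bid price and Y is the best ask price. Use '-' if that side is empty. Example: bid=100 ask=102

After op 1 [order #1] limit_buy(price=99, qty=10): fills=none; bids=[#1:10@99] asks=[-]
After op 2 [order #2] limit_sell(price=101, qty=7): fills=none; bids=[#1:10@99] asks=[#2:7@101]
After op 3 [order #3] limit_sell(price=102, qty=4): fills=none; bids=[#1:10@99] asks=[#2:7@101 #3:4@102]
After op 4 [order #4] market_sell(qty=1): fills=#1x#4:1@99; bids=[#1:9@99] asks=[#2:7@101 #3:4@102]
After op 5 [order #5] limit_sell(price=100, qty=10): fills=none; bids=[#1:9@99] asks=[#5:10@100 #2:7@101 #3:4@102]
After op 6 cancel(order #1): fills=none; bids=[-] asks=[#5:10@100 #2:7@101 #3:4@102]
After op 7 [order #6] limit_buy(price=105, qty=9): fills=#6x#5:9@100; bids=[-] asks=[#5:1@100 #2:7@101 #3:4@102]

Answer: bid=99 ask=-
bid=99 ask=101
bid=99 ask=101
bid=99 ask=101
bid=99 ask=100
bid=- ask=100
bid=- ask=100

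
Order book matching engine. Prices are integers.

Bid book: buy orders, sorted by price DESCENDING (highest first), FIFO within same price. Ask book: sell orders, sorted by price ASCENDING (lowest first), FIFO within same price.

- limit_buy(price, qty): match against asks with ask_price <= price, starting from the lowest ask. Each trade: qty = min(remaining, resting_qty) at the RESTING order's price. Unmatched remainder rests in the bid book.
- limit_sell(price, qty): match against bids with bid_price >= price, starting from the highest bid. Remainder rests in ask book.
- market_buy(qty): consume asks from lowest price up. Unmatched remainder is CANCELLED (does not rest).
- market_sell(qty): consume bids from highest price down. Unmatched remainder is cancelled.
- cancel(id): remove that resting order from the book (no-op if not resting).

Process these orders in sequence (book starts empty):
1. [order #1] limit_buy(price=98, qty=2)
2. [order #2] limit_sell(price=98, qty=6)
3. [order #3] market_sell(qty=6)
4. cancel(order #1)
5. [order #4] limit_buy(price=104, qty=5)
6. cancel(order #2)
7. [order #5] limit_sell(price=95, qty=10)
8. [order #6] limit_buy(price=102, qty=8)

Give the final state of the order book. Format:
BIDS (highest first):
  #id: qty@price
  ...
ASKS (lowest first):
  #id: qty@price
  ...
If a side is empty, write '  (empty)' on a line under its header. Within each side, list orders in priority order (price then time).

After op 1 [order #1] limit_buy(price=98, qty=2): fills=none; bids=[#1:2@98] asks=[-]
After op 2 [order #2] limit_sell(price=98, qty=6): fills=#1x#2:2@98; bids=[-] asks=[#2:4@98]
After op 3 [order #3] market_sell(qty=6): fills=none; bids=[-] asks=[#2:4@98]
After op 4 cancel(order #1): fills=none; bids=[-] asks=[#2:4@98]
After op 5 [order #4] limit_buy(price=104, qty=5): fills=#4x#2:4@98; bids=[#4:1@104] asks=[-]
After op 6 cancel(order #2): fills=none; bids=[#4:1@104] asks=[-]
After op 7 [order #5] limit_sell(price=95, qty=10): fills=#4x#5:1@104; bids=[-] asks=[#5:9@95]
After op 8 [order #6] limit_buy(price=102, qty=8): fills=#6x#5:8@95; bids=[-] asks=[#5:1@95]

Answer: BIDS (highest first):
  (empty)
ASKS (lowest first):
  #5: 1@95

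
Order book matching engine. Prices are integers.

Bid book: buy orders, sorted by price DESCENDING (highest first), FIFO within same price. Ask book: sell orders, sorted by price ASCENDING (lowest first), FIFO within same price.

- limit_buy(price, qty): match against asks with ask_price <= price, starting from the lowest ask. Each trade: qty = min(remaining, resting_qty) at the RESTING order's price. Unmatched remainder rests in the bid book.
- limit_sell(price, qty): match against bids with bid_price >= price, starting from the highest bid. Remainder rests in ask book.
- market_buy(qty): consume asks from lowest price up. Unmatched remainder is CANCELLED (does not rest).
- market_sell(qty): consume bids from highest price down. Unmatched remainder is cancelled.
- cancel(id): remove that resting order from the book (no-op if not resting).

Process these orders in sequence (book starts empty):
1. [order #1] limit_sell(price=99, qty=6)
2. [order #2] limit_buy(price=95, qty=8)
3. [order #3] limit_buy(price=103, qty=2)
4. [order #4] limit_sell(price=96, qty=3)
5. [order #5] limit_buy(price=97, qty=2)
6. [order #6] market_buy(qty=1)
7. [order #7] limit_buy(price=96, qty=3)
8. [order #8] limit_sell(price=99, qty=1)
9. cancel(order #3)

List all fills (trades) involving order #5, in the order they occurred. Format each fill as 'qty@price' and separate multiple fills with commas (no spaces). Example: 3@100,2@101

Answer: 2@96

Derivation:
After op 1 [order #1] limit_sell(price=99, qty=6): fills=none; bids=[-] asks=[#1:6@99]
After op 2 [order #2] limit_buy(price=95, qty=8): fills=none; bids=[#2:8@95] asks=[#1:6@99]
After op 3 [order #3] limit_buy(price=103, qty=2): fills=#3x#1:2@99; bids=[#2:8@95] asks=[#1:4@99]
After op 4 [order #4] limit_sell(price=96, qty=3): fills=none; bids=[#2:8@95] asks=[#4:3@96 #1:4@99]
After op 5 [order #5] limit_buy(price=97, qty=2): fills=#5x#4:2@96; bids=[#2:8@95] asks=[#4:1@96 #1:4@99]
After op 6 [order #6] market_buy(qty=1): fills=#6x#4:1@96; bids=[#2:8@95] asks=[#1:4@99]
After op 7 [order #7] limit_buy(price=96, qty=3): fills=none; bids=[#7:3@96 #2:8@95] asks=[#1:4@99]
After op 8 [order #8] limit_sell(price=99, qty=1): fills=none; bids=[#7:3@96 #2:8@95] asks=[#1:4@99 #8:1@99]
After op 9 cancel(order #3): fills=none; bids=[#7:3@96 #2:8@95] asks=[#1:4@99 #8:1@99]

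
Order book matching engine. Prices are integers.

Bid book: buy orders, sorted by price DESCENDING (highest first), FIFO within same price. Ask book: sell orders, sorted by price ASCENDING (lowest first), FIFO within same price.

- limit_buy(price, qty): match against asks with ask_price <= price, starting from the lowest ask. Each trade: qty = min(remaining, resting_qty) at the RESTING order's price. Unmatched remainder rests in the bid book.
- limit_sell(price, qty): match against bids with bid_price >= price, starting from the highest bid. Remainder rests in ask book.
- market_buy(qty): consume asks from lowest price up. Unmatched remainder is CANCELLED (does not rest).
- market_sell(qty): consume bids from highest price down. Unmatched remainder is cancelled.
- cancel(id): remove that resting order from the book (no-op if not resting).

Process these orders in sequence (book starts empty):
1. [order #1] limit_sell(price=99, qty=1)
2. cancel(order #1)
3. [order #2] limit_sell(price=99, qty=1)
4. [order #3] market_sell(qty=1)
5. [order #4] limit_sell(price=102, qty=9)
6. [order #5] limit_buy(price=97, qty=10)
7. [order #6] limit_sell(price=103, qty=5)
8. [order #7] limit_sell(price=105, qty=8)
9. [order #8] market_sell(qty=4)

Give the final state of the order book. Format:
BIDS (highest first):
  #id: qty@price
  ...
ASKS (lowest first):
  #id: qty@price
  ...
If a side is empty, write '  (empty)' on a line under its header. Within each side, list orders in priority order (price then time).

Answer: BIDS (highest first):
  #5: 6@97
ASKS (lowest first):
  #2: 1@99
  #4: 9@102
  #6: 5@103
  #7: 8@105

Derivation:
After op 1 [order #1] limit_sell(price=99, qty=1): fills=none; bids=[-] asks=[#1:1@99]
After op 2 cancel(order #1): fills=none; bids=[-] asks=[-]
After op 3 [order #2] limit_sell(price=99, qty=1): fills=none; bids=[-] asks=[#2:1@99]
After op 4 [order #3] market_sell(qty=1): fills=none; bids=[-] asks=[#2:1@99]
After op 5 [order #4] limit_sell(price=102, qty=9): fills=none; bids=[-] asks=[#2:1@99 #4:9@102]
After op 6 [order #5] limit_buy(price=97, qty=10): fills=none; bids=[#5:10@97] asks=[#2:1@99 #4:9@102]
After op 7 [order #6] limit_sell(price=103, qty=5): fills=none; bids=[#5:10@97] asks=[#2:1@99 #4:9@102 #6:5@103]
After op 8 [order #7] limit_sell(price=105, qty=8): fills=none; bids=[#5:10@97] asks=[#2:1@99 #4:9@102 #6:5@103 #7:8@105]
After op 9 [order #8] market_sell(qty=4): fills=#5x#8:4@97; bids=[#5:6@97] asks=[#2:1@99 #4:9@102 #6:5@103 #7:8@105]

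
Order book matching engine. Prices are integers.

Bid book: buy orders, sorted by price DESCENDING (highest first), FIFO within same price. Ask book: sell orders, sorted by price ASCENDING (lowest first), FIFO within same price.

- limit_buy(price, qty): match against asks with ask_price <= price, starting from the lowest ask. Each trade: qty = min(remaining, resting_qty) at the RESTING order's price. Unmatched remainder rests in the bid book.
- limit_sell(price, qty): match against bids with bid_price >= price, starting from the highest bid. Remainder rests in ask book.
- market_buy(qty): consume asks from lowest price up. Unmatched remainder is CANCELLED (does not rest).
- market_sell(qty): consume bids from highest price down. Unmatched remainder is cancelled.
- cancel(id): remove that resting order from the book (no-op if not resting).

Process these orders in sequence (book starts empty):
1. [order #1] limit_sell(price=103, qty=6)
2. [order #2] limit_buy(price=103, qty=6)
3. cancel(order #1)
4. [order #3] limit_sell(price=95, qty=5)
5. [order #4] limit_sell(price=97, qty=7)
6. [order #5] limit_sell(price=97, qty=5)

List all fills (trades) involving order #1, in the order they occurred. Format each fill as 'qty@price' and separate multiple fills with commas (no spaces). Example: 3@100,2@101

After op 1 [order #1] limit_sell(price=103, qty=6): fills=none; bids=[-] asks=[#1:6@103]
After op 2 [order #2] limit_buy(price=103, qty=6): fills=#2x#1:6@103; bids=[-] asks=[-]
After op 3 cancel(order #1): fills=none; bids=[-] asks=[-]
After op 4 [order #3] limit_sell(price=95, qty=5): fills=none; bids=[-] asks=[#3:5@95]
After op 5 [order #4] limit_sell(price=97, qty=7): fills=none; bids=[-] asks=[#3:5@95 #4:7@97]
After op 6 [order #5] limit_sell(price=97, qty=5): fills=none; bids=[-] asks=[#3:5@95 #4:7@97 #5:5@97]

Answer: 6@103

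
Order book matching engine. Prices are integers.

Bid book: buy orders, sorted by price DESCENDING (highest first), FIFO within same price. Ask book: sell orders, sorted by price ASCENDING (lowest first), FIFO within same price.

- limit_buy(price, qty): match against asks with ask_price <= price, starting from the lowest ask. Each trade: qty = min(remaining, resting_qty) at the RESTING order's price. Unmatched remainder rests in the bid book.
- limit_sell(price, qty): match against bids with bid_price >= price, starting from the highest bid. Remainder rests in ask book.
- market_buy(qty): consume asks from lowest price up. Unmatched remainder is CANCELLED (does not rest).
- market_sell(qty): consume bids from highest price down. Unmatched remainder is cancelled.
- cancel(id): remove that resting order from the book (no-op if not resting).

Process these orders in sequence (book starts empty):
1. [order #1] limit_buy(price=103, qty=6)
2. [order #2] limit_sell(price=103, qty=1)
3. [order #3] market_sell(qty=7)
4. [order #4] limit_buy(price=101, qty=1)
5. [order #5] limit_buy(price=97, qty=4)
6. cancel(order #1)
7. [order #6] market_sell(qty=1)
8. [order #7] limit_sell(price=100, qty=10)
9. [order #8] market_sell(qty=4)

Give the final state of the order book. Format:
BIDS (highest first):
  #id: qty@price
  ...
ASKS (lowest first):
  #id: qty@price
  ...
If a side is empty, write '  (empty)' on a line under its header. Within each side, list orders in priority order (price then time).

After op 1 [order #1] limit_buy(price=103, qty=6): fills=none; bids=[#1:6@103] asks=[-]
After op 2 [order #2] limit_sell(price=103, qty=1): fills=#1x#2:1@103; bids=[#1:5@103] asks=[-]
After op 3 [order #3] market_sell(qty=7): fills=#1x#3:5@103; bids=[-] asks=[-]
After op 4 [order #4] limit_buy(price=101, qty=1): fills=none; bids=[#4:1@101] asks=[-]
After op 5 [order #5] limit_buy(price=97, qty=4): fills=none; bids=[#4:1@101 #5:4@97] asks=[-]
After op 6 cancel(order #1): fills=none; bids=[#4:1@101 #5:4@97] asks=[-]
After op 7 [order #6] market_sell(qty=1): fills=#4x#6:1@101; bids=[#5:4@97] asks=[-]
After op 8 [order #7] limit_sell(price=100, qty=10): fills=none; bids=[#5:4@97] asks=[#7:10@100]
After op 9 [order #8] market_sell(qty=4): fills=#5x#8:4@97; bids=[-] asks=[#7:10@100]

Answer: BIDS (highest first):
  (empty)
ASKS (lowest first):
  #7: 10@100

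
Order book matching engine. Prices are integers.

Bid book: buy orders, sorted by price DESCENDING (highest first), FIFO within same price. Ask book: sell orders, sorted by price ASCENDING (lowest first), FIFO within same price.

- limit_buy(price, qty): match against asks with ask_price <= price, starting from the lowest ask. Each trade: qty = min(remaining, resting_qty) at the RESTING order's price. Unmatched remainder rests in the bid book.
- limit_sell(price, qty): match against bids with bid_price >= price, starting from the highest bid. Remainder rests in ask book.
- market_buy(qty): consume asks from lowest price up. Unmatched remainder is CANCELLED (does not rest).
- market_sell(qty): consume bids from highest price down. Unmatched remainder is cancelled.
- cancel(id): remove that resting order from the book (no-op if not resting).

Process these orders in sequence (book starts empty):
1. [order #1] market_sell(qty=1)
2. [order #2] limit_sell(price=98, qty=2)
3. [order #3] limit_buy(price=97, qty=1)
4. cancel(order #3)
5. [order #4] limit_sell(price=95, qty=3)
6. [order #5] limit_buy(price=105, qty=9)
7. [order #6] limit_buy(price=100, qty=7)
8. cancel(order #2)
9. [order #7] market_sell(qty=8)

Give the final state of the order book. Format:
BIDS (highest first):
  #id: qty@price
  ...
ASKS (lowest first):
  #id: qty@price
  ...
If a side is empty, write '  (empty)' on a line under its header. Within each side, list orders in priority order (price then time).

Answer: BIDS (highest first):
  #6: 3@100
ASKS (lowest first):
  (empty)

Derivation:
After op 1 [order #1] market_sell(qty=1): fills=none; bids=[-] asks=[-]
After op 2 [order #2] limit_sell(price=98, qty=2): fills=none; bids=[-] asks=[#2:2@98]
After op 3 [order #3] limit_buy(price=97, qty=1): fills=none; bids=[#3:1@97] asks=[#2:2@98]
After op 4 cancel(order #3): fills=none; bids=[-] asks=[#2:2@98]
After op 5 [order #4] limit_sell(price=95, qty=3): fills=none; bids=[-] asks=[#4:3@95 #2:2@98]
After op 6 [order #5] limit_buy(price=105, qty=9): fills=#5x#4:3@95 #5x#2:2@98; bids=[#5:4@105] asks=[-]
After op 7 [order #6] limit_buy(price=100, qty=7): fills=none; bids=[#5:4@105 #6:7@100] asks=[-]
After op 8 cancel(order #2): fills=none; bids=[#5:4@105 #6:7@100] asks=[-]
After op 9 [order #7] market_sell(qty=8): fills=#5x#7:4@105 #6x#7:4@100; bids=[#6:3@100] asks=[-]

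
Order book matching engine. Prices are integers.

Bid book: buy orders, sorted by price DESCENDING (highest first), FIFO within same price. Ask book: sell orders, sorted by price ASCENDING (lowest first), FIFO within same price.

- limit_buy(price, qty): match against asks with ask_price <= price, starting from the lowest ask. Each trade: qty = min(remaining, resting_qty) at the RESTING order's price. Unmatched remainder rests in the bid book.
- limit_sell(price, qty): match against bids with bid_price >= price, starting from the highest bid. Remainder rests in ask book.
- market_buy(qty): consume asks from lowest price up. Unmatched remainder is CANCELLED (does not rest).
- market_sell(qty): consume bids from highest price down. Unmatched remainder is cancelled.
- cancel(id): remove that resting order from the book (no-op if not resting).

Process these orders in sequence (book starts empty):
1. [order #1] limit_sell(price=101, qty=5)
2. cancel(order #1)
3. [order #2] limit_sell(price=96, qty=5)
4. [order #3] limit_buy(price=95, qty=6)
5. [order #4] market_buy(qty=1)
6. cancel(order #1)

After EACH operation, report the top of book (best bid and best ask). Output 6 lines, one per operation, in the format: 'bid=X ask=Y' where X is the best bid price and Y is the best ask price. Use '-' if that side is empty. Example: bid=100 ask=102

Answer: bid=- ask=101
bid=- ask=-
bid=- ask=96
bid=95 ask=96
bid=95 ask=96
bid=95 ask=96

Derivation:
After op 1 [order #1] limit_sell(price=101, qty=5): fills=none; bids=[-] asks=[#1:5@101]
After op 2 cancel(order #1): fills=none; bids=[-] asks=[-]
After op 3 [order #2] limit_sell(price=96, qty=5): fills=none; bids=[-] asks=[#2:5@96]
After op 4 [order #3] limit_buy(price=95, qty=6): fills=none; bids=[#3:6@95] asks=[#2:5@96]
After op 5 [order #4] market_buy(qty=1): fills=#4x#2:1@96; bids=[#3:6@95] asks=[#2:4@96]
After op 6 cancel(order #1): fills=none; bids=[#3:6@95] asks=[#2:4@96]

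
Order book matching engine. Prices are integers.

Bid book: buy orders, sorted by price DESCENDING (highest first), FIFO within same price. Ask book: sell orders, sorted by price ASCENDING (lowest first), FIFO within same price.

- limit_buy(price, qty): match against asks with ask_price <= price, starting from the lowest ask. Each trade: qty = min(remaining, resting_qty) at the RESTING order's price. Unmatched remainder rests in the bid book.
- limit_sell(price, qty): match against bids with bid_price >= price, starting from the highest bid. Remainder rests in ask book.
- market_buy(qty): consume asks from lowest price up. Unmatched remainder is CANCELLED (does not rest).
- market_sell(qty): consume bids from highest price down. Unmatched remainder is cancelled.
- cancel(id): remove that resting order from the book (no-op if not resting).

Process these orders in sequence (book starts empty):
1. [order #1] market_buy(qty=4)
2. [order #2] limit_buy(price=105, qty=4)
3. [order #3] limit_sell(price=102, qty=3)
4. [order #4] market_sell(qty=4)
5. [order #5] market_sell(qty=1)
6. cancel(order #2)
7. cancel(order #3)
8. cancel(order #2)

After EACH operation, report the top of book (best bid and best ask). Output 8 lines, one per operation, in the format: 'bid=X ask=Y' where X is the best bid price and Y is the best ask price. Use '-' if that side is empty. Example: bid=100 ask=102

Answer: bid=- ask=-
bid=105 ask=-
bid=105 ask=-
bid=- ask=-
bid=- ask=-
bid=- ask=-
bid=- ask=-
bid=- ask=-

Derivation:
After op 1 [order #1] market_buy(qty=4): fills=none; bids=[-] asks=[-]
After op 2 [order #2] limit_buy(price=105, qty=4): fills=none; bids=[#2:4@105] asks=[-]
After op 3 [order #3] limit_sell(price=102, qty=3): fills=#2x#3:3@105; bids=[#2:1@105] asks=[-]
After op 4 [order #4] market_sell(qty=4): fills=#2x#4:1@105; bids=[-] asks=[-]
After op 5 [order #5] market_sell(qty=1): fills=none; bids=[-] asks=[-]
After op 6 cancel(order #2): fills=none; bids=[-] asks=[-]
After op 7 cancel(order #3): fills=none; bids=[-] asks=[-]
After op 8 cancel(order #2): fills=none; bids=[-] asks=[-]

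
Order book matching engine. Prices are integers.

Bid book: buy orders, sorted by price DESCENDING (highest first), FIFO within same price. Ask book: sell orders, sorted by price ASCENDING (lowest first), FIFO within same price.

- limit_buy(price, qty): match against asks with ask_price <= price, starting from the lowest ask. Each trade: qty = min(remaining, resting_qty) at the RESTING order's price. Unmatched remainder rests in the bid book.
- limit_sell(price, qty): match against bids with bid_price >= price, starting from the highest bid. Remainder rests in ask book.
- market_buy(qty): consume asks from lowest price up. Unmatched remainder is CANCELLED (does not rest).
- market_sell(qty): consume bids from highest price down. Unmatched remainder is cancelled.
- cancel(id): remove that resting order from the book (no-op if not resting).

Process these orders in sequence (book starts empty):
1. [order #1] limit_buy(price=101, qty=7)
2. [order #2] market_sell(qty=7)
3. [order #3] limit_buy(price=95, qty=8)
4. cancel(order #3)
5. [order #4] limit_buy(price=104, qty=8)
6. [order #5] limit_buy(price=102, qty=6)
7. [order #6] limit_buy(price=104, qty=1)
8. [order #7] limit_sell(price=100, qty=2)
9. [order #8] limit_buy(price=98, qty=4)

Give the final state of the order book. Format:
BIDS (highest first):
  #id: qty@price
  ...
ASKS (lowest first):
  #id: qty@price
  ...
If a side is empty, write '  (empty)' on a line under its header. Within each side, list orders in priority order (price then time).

After op 1 [order #1] limit_buy(price=101, qty=7): fills=none; bids=[#1:7@101] asks=[-]
After op 2 [order #2] market_sell(qty=7): fills=#1x#2:7@101; bids=[-] asks=[-]
After op 3 [order #3] limit_buy(price=95, qty=8): fills=none; bids=[#3:8@95] asks=[-]
After op 4 cancel(order #3): fills=none; bids=[-] asks=[-]
After op 5 [order #4] limit_buy(price=104, qty=8): fills=none; bids=[#4:8@104] asks=[-]
After op 6 [order #5] limit_buy(price=102, qty=6): fills=none; bids=[#4:8@104 #5:6@102] asks=[-]
After op 7 [order #6] limit_buy(price=104, qty=1): fills=none; bids=[#4:8@104 #6:1@104 #5:6@102] asks=[-]
After op 8 [order #7] limit_sell(price=100, qty=2): fills=#4x#7:2@104; bids=[#4:6@104 #6:1@104 #5:6@102] asks=[-]
After op 9 [order #8] limit_buy(price=98, qty=4): fills=none; bids=[#4:6@104 #6:1@104 #5:6@102 #8:4@98] asks=[-]

Answer: BIDS (highest first):
  #4: 6@104
  #6: 1@104
  #5: 6@102
  #8: 4@98
ASKS (lowest first):
  (empty)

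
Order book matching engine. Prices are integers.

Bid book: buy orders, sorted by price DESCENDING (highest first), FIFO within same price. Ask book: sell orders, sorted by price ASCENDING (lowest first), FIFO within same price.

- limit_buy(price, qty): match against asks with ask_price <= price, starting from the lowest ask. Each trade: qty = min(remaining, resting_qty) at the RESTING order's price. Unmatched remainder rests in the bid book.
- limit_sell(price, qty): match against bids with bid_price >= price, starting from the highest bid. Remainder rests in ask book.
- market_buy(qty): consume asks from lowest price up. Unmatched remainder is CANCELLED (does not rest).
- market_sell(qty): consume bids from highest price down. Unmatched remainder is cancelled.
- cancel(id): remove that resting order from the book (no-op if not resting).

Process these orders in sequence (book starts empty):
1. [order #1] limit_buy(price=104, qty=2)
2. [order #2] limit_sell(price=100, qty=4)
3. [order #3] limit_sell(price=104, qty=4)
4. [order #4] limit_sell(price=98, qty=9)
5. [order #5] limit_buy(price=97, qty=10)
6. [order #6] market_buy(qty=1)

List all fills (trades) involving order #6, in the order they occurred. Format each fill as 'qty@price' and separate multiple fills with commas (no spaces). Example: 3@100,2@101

Answer: 1@98

Derivation:
After op 1 [order #1] limit_buy(price=104, qty=2): fills=none; bids=[#1:2@104] asks=[-]
After op 2 [order #2] limit_sell(price=100, qty=4): fills=#1x#2:2@104; bids=[-] asks=[#2:2@100]
After op 3 [order #3] limit_sell(price=104, qty=4): fills=none; bids=[-] asks=[#2:2@100 #3:4@104]
After op 4 [order #4] limit_sell(price=98, qty=9): fills=none; bids=[-] asks=[#4:9@98 #2:2@100 #3:4@104]
After op 5 [order #5] limit_buy(price=97, qty=10): fills=none; bids=[#5:10@97] asks=[#4:9@98 #2:2@100 #3:4@104]
After op 6 [order #6] market_buy(qty=1): fills=#6x#4:1@98; bids=[#5:10@97] asks=[#4:8@98 #2:2@100 #3:4@104]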